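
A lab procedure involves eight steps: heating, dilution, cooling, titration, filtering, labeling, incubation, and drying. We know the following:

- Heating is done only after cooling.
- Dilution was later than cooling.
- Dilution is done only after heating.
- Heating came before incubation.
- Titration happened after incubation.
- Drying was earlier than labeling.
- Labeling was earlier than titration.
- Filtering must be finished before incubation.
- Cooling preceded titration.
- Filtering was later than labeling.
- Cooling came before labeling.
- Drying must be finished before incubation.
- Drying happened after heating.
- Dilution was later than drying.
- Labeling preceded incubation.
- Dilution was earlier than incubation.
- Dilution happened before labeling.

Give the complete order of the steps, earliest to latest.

The constraints fix every adjacent pair, so only one ordering works:
cooling → heating → drying → dilution → labeling → filtering → incubation → titration.

cooling, heating, drying, dilution, labeling, filtering, incubation, titration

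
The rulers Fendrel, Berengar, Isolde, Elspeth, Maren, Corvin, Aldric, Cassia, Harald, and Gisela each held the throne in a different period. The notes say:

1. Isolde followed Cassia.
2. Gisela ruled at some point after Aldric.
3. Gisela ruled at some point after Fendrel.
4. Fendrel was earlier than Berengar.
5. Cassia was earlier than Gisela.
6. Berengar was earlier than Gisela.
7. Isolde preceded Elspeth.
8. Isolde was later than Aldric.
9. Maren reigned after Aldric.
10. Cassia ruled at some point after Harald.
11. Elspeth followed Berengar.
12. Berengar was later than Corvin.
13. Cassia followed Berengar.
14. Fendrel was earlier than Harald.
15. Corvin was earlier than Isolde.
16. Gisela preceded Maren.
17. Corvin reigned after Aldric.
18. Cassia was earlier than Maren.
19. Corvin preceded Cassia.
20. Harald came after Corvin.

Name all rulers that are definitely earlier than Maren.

Directly stated before Maren: Aldric, Cassia, and Gisela.
Berengar reaches Maren via Berengar → Gisela → Maren.
Corvin reaches Maren via Corvin → Cassia → Maren.
Fendrel reaches Maren via Fendrel → Gisela → Maren.
Likewise Harald reaches Maren by chaining the stated constraints.
No chain forces Isolde (or any of the others) ahead of Maren.

Aldric, Berengar, Cassia, Corvin, Fendrel, Gisela, Harald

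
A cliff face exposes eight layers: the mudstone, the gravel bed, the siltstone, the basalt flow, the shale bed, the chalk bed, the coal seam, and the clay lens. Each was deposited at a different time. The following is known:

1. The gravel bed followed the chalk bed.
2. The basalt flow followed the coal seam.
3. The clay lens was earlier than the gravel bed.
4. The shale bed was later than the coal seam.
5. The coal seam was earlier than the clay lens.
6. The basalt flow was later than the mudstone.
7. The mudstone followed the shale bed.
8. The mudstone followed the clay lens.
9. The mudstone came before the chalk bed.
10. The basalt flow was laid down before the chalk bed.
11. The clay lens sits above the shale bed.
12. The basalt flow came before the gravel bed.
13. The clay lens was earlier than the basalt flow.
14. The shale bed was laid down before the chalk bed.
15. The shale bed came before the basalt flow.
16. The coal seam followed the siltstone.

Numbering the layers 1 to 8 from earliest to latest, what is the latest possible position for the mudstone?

5

The mudstone must come before the basalt flow, the chalk bed, and the gravel bed — 3 layers forced after it.
Everything else can be placed before the mudstone in some valid order, so the mudstone can sit as late as position 8 − 3 = 5.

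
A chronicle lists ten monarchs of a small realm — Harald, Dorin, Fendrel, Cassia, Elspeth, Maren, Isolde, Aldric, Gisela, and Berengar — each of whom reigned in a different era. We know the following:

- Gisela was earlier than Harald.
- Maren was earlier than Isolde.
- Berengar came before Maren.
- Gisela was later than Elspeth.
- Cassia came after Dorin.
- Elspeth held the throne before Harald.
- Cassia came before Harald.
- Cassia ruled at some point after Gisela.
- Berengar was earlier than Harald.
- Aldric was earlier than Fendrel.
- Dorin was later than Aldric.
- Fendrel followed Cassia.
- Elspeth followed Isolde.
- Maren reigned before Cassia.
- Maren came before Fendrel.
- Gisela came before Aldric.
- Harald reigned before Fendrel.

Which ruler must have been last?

Every other ruler has a chain of constraints placing them before Fendrel, so Fendrel is last.

Fendrel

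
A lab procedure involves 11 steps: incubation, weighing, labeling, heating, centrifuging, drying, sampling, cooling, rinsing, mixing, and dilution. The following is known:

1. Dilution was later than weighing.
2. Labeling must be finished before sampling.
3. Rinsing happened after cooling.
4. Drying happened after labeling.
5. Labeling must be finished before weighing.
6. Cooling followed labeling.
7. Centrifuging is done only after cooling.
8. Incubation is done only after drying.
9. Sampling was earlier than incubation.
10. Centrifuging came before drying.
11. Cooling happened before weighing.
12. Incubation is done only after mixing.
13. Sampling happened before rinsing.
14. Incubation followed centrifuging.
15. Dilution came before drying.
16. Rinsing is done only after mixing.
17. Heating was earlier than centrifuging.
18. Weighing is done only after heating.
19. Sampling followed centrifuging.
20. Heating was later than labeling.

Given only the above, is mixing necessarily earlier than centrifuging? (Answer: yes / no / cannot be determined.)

cannot be determined

No chain of stated constraints runs from mixing to centrifuging, and none runs from centrifuging to mixing either.
So the relative order of mixing and centrifuging is not fixed by the given facts.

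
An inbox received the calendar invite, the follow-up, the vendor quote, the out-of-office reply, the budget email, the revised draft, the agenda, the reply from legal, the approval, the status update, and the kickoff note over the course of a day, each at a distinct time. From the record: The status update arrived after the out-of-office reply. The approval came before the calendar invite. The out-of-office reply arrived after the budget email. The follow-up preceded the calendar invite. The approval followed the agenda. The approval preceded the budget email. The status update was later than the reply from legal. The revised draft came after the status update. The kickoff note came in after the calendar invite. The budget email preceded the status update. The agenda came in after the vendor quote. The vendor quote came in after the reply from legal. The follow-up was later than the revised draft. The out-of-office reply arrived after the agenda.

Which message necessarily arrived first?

The reply from legal has a chain of constraints placing it before every other message, so the reply from legal must be first.

the reply from legal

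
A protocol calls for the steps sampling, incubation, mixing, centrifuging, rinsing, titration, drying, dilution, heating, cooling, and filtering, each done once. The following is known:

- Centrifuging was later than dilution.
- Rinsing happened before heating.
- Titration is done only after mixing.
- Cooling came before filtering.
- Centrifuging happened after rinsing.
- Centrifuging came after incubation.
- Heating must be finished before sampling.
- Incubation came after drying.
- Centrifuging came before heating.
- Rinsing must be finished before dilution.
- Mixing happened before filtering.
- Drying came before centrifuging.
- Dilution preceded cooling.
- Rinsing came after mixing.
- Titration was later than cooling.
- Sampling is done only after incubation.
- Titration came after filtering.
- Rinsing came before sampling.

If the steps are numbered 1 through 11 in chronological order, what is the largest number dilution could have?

Dilution must come before centrifuging, cooling, filtering, heating, sampling, and titration — 6 steps forced after it.
Everything else can be placed before dilution in some valid order, so dilution can sit as late as position 11 − 6 = 5.

5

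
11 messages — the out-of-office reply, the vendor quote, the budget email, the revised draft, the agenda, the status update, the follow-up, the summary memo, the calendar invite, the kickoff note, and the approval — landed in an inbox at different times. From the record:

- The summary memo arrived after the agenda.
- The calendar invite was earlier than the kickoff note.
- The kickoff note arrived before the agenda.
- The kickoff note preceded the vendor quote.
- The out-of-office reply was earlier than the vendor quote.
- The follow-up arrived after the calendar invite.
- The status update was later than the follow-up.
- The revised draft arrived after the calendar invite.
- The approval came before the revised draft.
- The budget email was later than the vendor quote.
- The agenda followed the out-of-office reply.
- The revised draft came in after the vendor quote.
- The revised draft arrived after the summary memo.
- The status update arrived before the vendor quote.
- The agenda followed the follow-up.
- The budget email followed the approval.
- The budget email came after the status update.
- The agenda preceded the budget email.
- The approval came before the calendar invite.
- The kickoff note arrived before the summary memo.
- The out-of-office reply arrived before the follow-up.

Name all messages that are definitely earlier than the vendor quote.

the approval, the calendar invite, the follow-up, the kickoff note, the out-of-office reply, the status update

Directly stated before the vendor quote: the kickoff note, the out-of-office reply, and the status update.
The approval reaches the vendor quote via the approval → the calendar invite → the kickoff note → the vendor quote.
The calendar invite reaches the vendor quote via the calendar invite → the kickoff note → the vendor quote.
The follow-up reaches the vendor quote via the follow-up → the status update → the vendor quote.
No chain forces the summary memo (or any of the others) ahead of the vendor quote.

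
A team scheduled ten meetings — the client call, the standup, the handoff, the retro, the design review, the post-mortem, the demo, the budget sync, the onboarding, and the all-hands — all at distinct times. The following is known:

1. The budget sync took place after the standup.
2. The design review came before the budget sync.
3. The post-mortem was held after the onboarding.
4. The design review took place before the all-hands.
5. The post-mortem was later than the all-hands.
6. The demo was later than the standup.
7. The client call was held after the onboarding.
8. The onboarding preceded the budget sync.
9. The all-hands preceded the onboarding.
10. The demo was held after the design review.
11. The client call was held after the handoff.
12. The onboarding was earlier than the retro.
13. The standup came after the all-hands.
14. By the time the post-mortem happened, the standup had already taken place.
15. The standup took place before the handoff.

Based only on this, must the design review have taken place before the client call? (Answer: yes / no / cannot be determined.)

Chain the constraints: the design review → the all-hands → the onboarding → the client call. Each link is directly stated, so the design review comes before the client call.

yes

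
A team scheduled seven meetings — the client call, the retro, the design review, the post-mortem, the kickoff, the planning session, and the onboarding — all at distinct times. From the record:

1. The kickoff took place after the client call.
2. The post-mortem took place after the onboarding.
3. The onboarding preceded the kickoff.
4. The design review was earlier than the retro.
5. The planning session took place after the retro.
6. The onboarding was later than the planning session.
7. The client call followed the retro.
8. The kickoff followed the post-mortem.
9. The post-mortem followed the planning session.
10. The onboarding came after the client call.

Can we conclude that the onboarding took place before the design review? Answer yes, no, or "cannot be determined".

Tracing the constraints gives the design review → the retro → the client call → the onboarding, so the design review must come before the onboarding.
That means the onboarding cannot be before the design review.

no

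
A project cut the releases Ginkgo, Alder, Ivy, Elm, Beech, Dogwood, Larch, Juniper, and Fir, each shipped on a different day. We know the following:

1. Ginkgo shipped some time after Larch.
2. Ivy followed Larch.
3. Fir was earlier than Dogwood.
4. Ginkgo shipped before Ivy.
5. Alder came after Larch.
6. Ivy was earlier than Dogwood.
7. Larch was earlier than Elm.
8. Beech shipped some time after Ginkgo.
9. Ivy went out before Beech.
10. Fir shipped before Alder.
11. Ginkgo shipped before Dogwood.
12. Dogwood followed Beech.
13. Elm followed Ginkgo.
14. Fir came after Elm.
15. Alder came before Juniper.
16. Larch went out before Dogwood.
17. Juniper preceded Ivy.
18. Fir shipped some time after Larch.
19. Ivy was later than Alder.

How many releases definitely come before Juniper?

Directly stated before Juniper: Alder.
Elm reaches Juniper via Elm → Fir → Alder → Juniper.
Fir reaches Juniper via Fir → Alder → Juniper.
Ginkgo reaches Juniper via Ginkgo → Elm → Fir → Alder → Juniper.
Likewise Larch reaches Juniper by chaining the stated constraints.
No chain forces Dogwood (or any of the others) ahead of Juniper.
That's Alder, Elm, Fir, Ginkgo, and Larch — 5 in all.

5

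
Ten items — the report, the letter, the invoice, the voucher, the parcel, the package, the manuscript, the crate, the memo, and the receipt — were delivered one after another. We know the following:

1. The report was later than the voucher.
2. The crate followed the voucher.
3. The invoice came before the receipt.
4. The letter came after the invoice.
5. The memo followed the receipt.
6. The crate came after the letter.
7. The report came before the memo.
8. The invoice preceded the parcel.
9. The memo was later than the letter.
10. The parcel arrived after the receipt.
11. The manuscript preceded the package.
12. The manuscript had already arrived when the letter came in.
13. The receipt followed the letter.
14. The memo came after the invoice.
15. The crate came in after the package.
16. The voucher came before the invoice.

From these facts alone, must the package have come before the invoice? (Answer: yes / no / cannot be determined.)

No chain of stated constraints runs from the package to the invoice, and none runs from the invoice to the package either.
So the relative order of the package and the invoice is not fixed by the given facts.

cannot be determined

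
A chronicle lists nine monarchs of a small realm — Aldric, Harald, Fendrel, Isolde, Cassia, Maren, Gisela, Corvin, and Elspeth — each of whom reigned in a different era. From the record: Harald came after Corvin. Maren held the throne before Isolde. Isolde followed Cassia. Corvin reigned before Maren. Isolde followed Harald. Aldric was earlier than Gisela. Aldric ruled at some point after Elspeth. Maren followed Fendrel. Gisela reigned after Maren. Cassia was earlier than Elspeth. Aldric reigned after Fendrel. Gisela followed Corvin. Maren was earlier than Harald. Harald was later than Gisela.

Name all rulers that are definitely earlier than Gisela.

Directly stated before Gisela: Aldric, Corvin, and Maren.
Cassia reaches Gisela via Cassia → Elspeth → Aldric → Gisela.
Elspeth reaches Gisela via Elspeth → Aldric → Gisela.
Fendrel reaches Gisela via Fendrel → Maren → Gisela.
No chain forces Harald (or any of the others) ahead of Gisela.

Aldric, Cassia, Corvin, Elspeth, Fendrel, Maren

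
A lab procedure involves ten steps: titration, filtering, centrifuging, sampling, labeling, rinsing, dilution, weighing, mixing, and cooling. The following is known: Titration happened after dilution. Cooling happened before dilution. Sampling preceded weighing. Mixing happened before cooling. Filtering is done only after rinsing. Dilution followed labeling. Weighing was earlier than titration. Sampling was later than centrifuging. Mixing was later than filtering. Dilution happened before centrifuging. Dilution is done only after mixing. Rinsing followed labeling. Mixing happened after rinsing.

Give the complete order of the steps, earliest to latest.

The constraints fix every adjacent pair, so only one ordering works:
labeling → rinsing → filtering → mixing → cooling → dilution → centrifuging → sampling → weighing → titration.

labeling, rinsing, filtering, mixing, cooling, dilution, centrifuging, sampling, weighing, titration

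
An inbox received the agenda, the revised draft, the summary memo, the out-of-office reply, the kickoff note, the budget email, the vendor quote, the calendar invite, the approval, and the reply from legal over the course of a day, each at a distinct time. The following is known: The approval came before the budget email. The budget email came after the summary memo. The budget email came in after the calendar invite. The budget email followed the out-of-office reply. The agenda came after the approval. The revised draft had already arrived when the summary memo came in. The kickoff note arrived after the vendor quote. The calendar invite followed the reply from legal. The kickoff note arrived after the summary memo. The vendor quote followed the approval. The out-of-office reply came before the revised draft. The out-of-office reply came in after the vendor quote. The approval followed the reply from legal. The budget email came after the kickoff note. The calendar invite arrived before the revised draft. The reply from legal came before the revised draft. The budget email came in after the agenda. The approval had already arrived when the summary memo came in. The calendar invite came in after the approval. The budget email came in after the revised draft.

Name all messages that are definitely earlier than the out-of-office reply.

the approval, the reply from legal, the vendor quote

Directly stated before the out-of-office reply: the vendor quote.
The approval reaches the out-of-office reply via the approval → the vendor quote → the out-of-office reply.
The reply from legal reaches the out-of-office reply via the reply from legal → the approval → the vendor quote → the out-of-office reply.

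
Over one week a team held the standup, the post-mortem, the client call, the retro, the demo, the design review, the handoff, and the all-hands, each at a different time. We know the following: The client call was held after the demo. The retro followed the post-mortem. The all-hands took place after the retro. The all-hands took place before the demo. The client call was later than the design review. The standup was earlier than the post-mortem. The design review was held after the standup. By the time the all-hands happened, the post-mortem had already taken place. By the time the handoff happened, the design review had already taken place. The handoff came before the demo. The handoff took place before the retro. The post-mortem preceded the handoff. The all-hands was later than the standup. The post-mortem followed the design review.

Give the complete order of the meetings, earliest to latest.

The constraints fix every adjacent pair, so only one ordering works:
the standup → the design review → the post-mortem → the handoff → the retro → the all-hands → the demo → the client call.

the standup, the design review, the post-mortem, the handoff, the retro, the all-hands, the demo, the client call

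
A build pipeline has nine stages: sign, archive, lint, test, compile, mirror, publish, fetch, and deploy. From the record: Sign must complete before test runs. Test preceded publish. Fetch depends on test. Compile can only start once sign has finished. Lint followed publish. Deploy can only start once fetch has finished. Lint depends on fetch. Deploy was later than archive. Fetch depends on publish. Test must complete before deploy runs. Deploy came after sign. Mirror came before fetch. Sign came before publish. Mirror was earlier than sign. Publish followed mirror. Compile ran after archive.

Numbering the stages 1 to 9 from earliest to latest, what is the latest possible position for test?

Test must come before deploy, fetch, lint, and publish — 4 stages forced after it.
Everything else can be placed before test in some valid order, so test can sit as late as position 9 − 4 = 5.

5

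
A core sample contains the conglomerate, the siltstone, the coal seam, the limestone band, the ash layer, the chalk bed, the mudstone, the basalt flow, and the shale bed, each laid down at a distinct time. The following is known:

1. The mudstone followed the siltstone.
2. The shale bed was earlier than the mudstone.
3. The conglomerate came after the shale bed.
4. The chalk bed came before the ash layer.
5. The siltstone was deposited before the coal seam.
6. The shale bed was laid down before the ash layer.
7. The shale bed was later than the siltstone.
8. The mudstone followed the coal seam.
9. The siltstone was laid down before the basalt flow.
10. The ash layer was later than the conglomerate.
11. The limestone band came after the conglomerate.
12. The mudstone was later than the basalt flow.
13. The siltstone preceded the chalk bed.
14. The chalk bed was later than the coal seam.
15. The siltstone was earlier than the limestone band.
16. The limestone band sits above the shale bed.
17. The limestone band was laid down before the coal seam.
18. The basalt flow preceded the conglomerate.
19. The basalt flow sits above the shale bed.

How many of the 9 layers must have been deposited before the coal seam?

5

Directly stated before the coal seam: the limestone band and the siltstone.
The basalt flow reaches the coal seam via the basalt flow → the conglomerate → the limestone band → the coal seam.
The conglomerate reaches the coal seam via the conglomerate → the limestone band → the coal seam.
The shale bed reaches the coal seam via the shale bed → the limestone band → the coal seam.
No chain forces the chalk bed (or any of the others) ahead of the coal seam.
That's the basalt flow, the conglomerate, the limestone band, the shale bed, and the siltstone — 5 in all.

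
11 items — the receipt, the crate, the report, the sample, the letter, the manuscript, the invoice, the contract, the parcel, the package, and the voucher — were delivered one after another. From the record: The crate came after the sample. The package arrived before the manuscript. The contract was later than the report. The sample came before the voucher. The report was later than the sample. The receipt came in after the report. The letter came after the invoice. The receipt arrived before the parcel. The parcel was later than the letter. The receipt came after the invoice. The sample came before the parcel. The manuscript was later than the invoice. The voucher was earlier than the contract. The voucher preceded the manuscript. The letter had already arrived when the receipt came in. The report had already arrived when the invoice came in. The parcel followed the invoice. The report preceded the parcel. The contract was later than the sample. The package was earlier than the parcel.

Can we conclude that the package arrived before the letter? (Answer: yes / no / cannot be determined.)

No chain of stated constraints runs from the package to the letter, and none runs from the letter to the package either.
So the relative order of the package and the letter is not fixed by the given facts.

cannot be determined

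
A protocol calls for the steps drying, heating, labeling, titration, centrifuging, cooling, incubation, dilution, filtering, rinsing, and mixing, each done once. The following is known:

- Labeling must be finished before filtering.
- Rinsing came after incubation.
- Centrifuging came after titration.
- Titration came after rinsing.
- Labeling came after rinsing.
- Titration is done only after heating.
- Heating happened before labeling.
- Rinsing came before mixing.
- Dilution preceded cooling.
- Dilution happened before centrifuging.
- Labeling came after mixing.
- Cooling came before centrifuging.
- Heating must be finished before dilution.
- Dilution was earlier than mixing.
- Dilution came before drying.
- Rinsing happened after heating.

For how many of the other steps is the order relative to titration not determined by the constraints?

6

Forced before titration: heating, incubation, and rinsing; forced after titration: centrifuging.
That leaves cooling, dilution, drying, filtering, labeling, and mixing with no forced order relative to titration — 6.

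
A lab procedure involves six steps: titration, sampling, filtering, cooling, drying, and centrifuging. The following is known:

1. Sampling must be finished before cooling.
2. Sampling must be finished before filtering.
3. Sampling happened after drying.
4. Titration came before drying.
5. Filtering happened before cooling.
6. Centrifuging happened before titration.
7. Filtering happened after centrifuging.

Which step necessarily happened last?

cooling

Every other step has a chain of constraints placing it before cooling, so cooling is last.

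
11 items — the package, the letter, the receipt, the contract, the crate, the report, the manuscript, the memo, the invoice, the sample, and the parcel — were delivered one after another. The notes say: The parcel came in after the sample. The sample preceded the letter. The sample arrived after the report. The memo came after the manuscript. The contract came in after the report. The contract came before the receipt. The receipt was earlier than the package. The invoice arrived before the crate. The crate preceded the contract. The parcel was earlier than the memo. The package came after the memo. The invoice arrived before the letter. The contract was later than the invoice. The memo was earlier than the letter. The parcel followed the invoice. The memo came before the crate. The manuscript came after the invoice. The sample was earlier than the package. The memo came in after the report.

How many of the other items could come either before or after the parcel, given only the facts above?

Forced before the parcel: the invoice, the report, and the sample; forced after the parcel: the contract, the crate, the letter, the memo, the package, and the receipt.
That leaves the manuscript with no forced order relative to the parcel — 1.

1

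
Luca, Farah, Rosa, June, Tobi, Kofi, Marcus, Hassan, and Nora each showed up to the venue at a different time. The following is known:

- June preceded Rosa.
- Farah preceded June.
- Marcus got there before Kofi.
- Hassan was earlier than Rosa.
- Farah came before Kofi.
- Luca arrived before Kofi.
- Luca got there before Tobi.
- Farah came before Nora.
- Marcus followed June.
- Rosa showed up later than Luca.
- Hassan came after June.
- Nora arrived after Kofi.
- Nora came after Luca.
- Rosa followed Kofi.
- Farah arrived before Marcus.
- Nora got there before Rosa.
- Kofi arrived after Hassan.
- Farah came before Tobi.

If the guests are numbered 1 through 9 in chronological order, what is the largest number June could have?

4

June must come before Hassan, Kofi, Marcus, Nora, and Rosa — 5 guests forced after them.
Everything else can be placed before June in some valid order, so June can sit as late as position 9 − 5 = 4.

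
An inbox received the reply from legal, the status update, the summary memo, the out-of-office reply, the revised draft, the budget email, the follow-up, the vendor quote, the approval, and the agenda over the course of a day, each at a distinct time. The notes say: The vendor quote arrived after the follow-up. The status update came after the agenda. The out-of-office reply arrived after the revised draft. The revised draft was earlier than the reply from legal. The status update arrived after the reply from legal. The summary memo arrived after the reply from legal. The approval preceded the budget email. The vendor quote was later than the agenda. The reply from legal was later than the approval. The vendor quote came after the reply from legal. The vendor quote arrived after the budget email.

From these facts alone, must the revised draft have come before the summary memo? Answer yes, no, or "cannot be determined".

yes

Chain the constraints: the revised draft → the reply from legal → the summary memo. Each link is directly stated, so the revised draft comes before the summary memo.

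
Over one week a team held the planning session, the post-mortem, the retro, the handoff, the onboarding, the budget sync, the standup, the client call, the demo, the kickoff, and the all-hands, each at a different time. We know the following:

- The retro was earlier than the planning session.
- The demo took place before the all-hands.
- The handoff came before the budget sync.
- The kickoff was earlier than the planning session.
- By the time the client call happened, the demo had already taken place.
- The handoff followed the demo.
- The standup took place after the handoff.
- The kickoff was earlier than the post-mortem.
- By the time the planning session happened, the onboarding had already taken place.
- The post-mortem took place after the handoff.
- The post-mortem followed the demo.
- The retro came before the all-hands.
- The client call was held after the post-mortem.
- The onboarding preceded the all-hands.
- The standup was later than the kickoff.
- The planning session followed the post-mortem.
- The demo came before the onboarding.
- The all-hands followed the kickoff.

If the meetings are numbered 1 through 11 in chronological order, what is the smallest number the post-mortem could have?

4

The demo, the handoff, and the kickoff must all come before the post-mortem — 3 forced predecessors.
Nothing else is forced ahead of the post-mortem, so its earliest slot is position 3 + 1 = 4.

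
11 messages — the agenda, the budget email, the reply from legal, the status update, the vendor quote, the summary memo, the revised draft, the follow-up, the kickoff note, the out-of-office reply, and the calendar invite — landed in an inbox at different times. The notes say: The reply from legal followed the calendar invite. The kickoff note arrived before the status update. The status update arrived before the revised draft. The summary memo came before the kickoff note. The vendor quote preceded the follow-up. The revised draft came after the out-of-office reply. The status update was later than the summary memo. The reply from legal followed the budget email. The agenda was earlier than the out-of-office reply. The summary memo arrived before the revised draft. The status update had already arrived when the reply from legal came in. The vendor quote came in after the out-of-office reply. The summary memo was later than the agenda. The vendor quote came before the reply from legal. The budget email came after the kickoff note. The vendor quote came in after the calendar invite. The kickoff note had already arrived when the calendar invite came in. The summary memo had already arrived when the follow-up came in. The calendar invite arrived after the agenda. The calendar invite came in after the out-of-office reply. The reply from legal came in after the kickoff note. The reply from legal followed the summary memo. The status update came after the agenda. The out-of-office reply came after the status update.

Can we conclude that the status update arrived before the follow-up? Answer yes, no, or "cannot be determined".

Chain the constraints: the status update → the out-of-office reply → the vendor quote → the follow-up. Each link is directly stated, so the status update comes before the follow-up.

yes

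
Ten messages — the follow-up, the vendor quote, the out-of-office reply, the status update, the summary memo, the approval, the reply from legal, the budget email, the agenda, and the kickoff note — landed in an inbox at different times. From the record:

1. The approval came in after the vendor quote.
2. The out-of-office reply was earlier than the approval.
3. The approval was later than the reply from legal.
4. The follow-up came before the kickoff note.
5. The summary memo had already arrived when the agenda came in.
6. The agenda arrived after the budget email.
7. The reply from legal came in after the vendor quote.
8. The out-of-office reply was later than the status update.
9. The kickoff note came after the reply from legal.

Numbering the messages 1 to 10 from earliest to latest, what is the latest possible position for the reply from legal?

8

The reply from legal must come before the approval and the kickoff note — 2 messages forced after it.
Everything else can be placed before the reply from legal in some valid order, so the reply from legal can sit as late as position 10 − 2 = 8.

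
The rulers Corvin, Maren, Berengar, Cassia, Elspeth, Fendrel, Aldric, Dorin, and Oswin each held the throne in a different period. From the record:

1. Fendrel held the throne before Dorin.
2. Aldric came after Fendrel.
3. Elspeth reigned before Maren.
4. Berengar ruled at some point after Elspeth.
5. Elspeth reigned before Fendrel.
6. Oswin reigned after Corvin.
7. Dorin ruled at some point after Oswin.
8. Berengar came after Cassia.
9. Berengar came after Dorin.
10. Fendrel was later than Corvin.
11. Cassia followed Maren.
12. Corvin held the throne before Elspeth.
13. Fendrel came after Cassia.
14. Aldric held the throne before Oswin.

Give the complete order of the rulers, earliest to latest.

Corvin, Elspeth, Maren, Cassia, Fendrel, Aldric, Oswin, Dorin, Berengar

The constraints fix every adjacent pair, so only one ordering works:
Corvin → Elspeth → Maren → Cassia → Fendrel → Aldric → Oswin → Dorin → Berengar.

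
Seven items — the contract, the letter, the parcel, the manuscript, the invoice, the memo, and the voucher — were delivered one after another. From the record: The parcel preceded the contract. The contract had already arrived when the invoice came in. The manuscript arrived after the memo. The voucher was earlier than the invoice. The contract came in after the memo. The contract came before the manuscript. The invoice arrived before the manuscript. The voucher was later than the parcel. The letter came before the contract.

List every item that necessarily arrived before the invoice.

Directly stated before the invoice: the contract and the voucher.
The letter reaches the invoice via the letter → the contract → the invoice.
The memo reaches the invoice via the memo → the contract → the invoice.
The parcel reaches the invoice via the parcel → the voucher → the invoice.
No chain forces the manuscript ahead of the invoice.

the contract, the letter, the memo, the parcel, the voucher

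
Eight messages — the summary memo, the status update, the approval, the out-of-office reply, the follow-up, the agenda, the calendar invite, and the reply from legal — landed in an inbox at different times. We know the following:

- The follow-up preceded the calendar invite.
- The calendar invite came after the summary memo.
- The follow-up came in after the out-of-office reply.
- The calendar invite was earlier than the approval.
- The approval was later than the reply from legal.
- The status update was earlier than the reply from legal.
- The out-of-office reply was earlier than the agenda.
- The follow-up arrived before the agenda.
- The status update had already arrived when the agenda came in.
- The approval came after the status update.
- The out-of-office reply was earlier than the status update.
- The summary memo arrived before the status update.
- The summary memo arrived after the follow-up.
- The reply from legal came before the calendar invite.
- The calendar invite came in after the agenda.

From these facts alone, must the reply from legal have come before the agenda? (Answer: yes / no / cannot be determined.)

cannot be determined

No chain of stated constraints runs from the reply from legal to the agenda, and none runs from the agenda to the reply from legal either.
So the relative order of the reply from legal and the agenda is not fixed by the given facts.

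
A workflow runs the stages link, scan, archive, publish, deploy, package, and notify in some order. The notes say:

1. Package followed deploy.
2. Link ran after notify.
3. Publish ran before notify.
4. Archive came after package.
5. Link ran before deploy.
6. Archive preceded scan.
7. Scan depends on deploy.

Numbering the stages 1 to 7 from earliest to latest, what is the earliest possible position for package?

Deploy, link, notify, and publish must all come before package — 4 forced predecessors.
Nothing else is forced ahead of package, so its earliest slot is position 4 + 1 = 5.

5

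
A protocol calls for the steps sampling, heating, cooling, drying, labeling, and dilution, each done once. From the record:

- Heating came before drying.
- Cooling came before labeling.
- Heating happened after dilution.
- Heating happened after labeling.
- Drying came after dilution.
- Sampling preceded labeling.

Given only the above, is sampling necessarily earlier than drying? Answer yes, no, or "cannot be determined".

Chain the constraints: sampling → labeling → heating → drying. Each link is directly stated, so sampling comes before drying.

yes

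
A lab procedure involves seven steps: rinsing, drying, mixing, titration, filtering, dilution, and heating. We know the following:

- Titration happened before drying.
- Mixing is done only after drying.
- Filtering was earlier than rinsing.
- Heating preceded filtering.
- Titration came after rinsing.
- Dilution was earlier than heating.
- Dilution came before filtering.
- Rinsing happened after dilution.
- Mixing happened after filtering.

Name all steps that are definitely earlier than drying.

Directly stated before drying: titration.
Dilution reaches drying via dilution → rinsing → titration → drying.
Filtering reaches drying via filtering → rinsing → titration → drying.
Heating reaches drying via heating → filtering → rinsing → titration → drying.
Likewise rinsing reaches drying by chaining the stated constraints.
No chain forces mixing ahead of drying.

dilution, filtering, heating, rinsing, titration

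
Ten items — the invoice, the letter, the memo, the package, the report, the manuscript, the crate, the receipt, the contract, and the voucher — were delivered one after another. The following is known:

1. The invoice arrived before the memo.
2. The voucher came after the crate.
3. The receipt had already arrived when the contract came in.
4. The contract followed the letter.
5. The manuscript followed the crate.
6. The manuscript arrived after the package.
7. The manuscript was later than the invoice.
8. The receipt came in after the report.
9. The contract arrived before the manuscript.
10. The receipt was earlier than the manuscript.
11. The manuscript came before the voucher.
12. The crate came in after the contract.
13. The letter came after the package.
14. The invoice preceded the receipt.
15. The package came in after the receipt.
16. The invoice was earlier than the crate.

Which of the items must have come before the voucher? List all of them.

Directly stated before the voucher: the crate and the manuscript.
The contract reaches the voucher via the contract → the manuscript → the voucher.
The invoice reaches the voucher via the invoice → the manuscript → the voucher.
The letter reaches the voucher via the letter → the contract → the manuscript → the voucher.
Likewise the package, the receipt, and the report each reach the voucher by chaining the stated constraints.
No chain forces the memo ahead of the voucher.

the contract, the crate, the invoice, the letter, the manuscript, the package, the receipt, the report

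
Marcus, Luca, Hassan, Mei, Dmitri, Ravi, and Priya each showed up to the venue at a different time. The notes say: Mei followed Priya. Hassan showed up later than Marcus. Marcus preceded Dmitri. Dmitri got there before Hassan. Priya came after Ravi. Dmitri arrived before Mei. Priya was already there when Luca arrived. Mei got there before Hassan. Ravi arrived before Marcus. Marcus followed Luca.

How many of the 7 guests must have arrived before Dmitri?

4

Directly stated before Dmitri: Marcus.
Luca reaches Dmitri via Luca → Marcus → Dmitri.
Priya reaches Dmitri via Priya → Luca → Marcus → Dmitri.
Ravi reaches Dmitri via Ravi → Marcus → Dmitri.
That's Luca, Marcus, Priya, and Ravi — 4 in all.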